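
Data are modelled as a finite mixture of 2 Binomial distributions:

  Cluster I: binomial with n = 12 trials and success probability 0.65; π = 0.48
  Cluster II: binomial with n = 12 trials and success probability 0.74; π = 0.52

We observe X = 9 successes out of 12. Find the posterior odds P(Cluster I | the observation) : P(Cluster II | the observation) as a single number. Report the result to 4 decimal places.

Since P(k|x) ∝ π_k f_k(x), the posterior odds are π_i f_i(x) / (π_j f_j(x)).
Component likelihoods at x = 9 successes out of 12:
  f_I = 0.195365
  f_II = 0.257293
Posterior odds = (π_I·f_I) / (π_II·f_II) = (0.48·0.195365) / (0.52·0.257293) = 0.0937753 / 0.133792 ≈ 0.7009

0.7009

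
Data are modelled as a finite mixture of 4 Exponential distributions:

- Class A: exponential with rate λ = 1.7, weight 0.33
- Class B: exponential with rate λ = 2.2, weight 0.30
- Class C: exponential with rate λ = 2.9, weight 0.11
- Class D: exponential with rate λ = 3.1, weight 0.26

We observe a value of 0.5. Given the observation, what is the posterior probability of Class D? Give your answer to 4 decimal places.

0.2425

By Bayes' theorem, P(k | x) = w_k f_k(x) / Σ_j w_j f_j(x).
Component likelihoods at x = 0.5:
  p_A = 0.726605
  p_B = 0.732316
  p_C = 0.680254
  p_D = 0.657969
Multiply by the mixture weights:
  w_A·p_A = 0.33 × 0.726605 = 0.23978
  w_B·p_B = 0.30 × 0.732316 = 0.219695
  w_C·p_C = 0.11 × 0.680254 = 0.0748279
  w_D·p_D = 0.26 × 0.657969 = 0.171072
Sum: 0.23978 + 0.219695 + 0.0748279 + 0.171072 = 0.705374
P(Class D | 0.5) ≈ 0.2425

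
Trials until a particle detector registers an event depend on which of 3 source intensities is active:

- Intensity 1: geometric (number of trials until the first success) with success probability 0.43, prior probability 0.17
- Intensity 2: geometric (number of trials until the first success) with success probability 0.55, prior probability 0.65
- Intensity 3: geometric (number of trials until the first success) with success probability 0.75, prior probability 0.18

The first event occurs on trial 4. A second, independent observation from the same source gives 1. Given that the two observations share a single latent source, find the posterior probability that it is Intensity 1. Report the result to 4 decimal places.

The responsibility of component k is P(Z=k) f_k(x) divided by Σ_j P(Z=j) f_j(x).
Since both observations come from the same component, the likelihood for component k is f_k(x₁)·f_k(x₂).
  p_1 = [0.43·(1−0.43)^3 = 0.43·0.185193 = 0.079633] × [0.43] = 0.0342422
  p_2 = [0.55·(1−0.55)^3 = 0.55·0.091125 = 0.0501187] × [0.55] = 0.0275653
  p_3 = [0.75·(1−0.75)^3 = 0.75·0.015625 = 0.0117188] × [0.75] = 0.00878906
Multiply by the mixture weights:
  P(Z=1)·p_1 = 0.17 × 0.0342422 = 0.00582117
  P(Z=2)·p_2 = 0.65 × 0.0275653 = 0.0179175
  P(Z=3)·p_3 = 0.18 × 0.00878906 = 0.00158203
Normaliser: 0.00582117 + 0.0179175 + 0.00158203 = 0.0253207
So the posterior for Intensity 1 is 0.00582117 / 0.0253207 ≈ 0.2299.

0.2299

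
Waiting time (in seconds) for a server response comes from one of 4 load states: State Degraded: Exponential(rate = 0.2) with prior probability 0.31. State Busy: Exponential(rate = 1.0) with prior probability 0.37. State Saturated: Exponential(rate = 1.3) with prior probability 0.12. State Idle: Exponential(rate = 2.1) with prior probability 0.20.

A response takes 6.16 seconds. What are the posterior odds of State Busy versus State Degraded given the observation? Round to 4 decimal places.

Posterior odds = (P(Z=i) f_i(x)) / (P(Z=j) f_j(x)); the normalising sum cancels.
Evaluate each component's likelihood at the observed value:
  L_Degraded = 0.0583417
  L_Busy = 0.00211225
  L_Saturated = 0.000432627
  L_Idle = 5.06041e-06
Posterior odds = (P(Z=Busy)·L_Busy) / (P(Z=Degraded)·L_Degraded) = (0.37·0.00211225) / (0.31·0.0583417) = 0.000781534 / 0.0180859 ≈ 0.0432

0.0432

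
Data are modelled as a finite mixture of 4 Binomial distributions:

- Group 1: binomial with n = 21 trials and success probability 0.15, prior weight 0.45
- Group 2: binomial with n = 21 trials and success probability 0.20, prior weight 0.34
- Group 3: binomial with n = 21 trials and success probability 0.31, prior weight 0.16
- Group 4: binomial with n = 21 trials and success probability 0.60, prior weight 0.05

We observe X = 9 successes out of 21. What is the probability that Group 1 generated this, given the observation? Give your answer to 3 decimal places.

Posterior ∝ prior × likelihood, so P(k | x) ∝ π_k f_k(x); normalise over all components.
Component likelihoods at x = 9 successes out of 21:
  f_1 = C(21,9)·0.15^9·0.85^12 = 293930·3.84434e-08·0.142242 = 0.00160728
  f_2 = C(21,9)·0.20^9·0.80^12 = 293930·5.12e-07·0.0687195 = 0.0103417
  f_3 = C(21,9)·0.31^9·0.69^12 = 293930·2.64396e-05·0.0116463 = 0.0905083
  f_4 = C(21,9)·0.60^9·0.40^12 = 293930·0.0100777·1.67772e-05 = 0.0496964
Prior × likelihood for each component:
  π_1·f_1 = 0.45 × 0.00160728 = 0.000723277
  π_2·f_2 = 0.34 × 0.0103417 = 0.00351619
  π_3·f_3 = 0.16 × 0.0905083 = 0.0144813
  π_4·f_4 = 0.05 × 0.0496964 = 0.00248482
Sum: 0.000723277 + 0.00351619 + 0.0144813 + 0.00248482 = 0.0212056
So the posterior for Group 1 is 0.000723277 / 0.0212056 ≈ 0.034.

0.034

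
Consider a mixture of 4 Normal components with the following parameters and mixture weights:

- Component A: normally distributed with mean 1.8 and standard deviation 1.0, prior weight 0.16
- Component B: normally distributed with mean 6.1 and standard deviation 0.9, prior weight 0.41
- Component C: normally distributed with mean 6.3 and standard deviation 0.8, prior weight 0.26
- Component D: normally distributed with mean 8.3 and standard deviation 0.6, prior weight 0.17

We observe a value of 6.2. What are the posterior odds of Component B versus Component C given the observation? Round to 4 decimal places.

1.4040

The posterior odds equal the prior odds times the likelihood ratio: (w_i/w_j)·(f_i(x)/f_j(x)).
Normal densities:
  f_A = 2.49425e-05
  f_B = 0.440541
  f_C = 0.494797
  f_D = 0.00145447
0.180622 / 0.128647 ≈ 1.4040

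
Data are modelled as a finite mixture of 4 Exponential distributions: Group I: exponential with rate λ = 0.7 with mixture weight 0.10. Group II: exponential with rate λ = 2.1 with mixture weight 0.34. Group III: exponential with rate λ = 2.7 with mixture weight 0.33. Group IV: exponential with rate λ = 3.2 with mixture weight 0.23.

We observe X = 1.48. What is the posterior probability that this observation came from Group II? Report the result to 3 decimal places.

P(component k | x) = w_k·f_k(x) / marginal(x), where marginal(x) = Σ_j w_j·f_j(x).
Component likelihoods at x = 1.48:
  f_I = 0.7·e^(−0.7·1.48) = 0.7·e^(−1.0360) = 0.24841
  f_II = 2.1·e^(−2.1·1.48) = 2.1·e^(−3.1080) = 0.0938495
  f_III = 2.7·e^(−2.7·1.48) = 2.7·e^(−3.9960) = 0.0496504
  f_IV = 3.2·e^(−3.2·1.48) = 3.2·e^(−4.7360) = 0.0280757
Multiply by the mixture weights:
  w_I·f_I = 0.10 × 0.24841 = 0.024841
  w_II·f_II = 0.34 × 0.0938495 = 0.0319088
  w_III·f_III = 0.33 × 0.0496504 = 0.0163846
  w_IV·f_IV = 0.23 × 0.0280757 = 0.00645742
Evidence: 0.024841 + 0.0319088 + 0.0163846 + 0.00645742 = 0.0795919
P(Group II | 1.48) ≈ 0.401

0.401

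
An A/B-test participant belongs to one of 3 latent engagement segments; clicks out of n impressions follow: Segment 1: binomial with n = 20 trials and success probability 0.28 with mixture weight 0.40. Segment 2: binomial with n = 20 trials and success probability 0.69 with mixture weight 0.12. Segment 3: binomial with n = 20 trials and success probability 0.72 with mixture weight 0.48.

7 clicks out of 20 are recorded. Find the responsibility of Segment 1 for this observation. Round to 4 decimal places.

0.9930

The responsibility of component k is π_k f_k(x) divided by Σ_j π_j f_j(x).
Component likelihoods at x = 7 clicks out of 20:
  L_1 = 0.146165
  L_2 = 0.00140948
  L_3 = 0.000505587
Multiply by the mixture weights:
  π_1·L_1 = 0.40 × 0.146165 = 0.0584659
  π_2·L_2 = 0.12 × 0.00140948 = 0.000169138
  π_3·L_3 = 0.48 × 0.000505587 = 0.000242682
Sum: 0.0584659 + 0.000169138 + 0.000242682 = 0.0588777
P(Segment 1 | the observation) = 0.0584659 / 0.0588777 ≈ 0.9930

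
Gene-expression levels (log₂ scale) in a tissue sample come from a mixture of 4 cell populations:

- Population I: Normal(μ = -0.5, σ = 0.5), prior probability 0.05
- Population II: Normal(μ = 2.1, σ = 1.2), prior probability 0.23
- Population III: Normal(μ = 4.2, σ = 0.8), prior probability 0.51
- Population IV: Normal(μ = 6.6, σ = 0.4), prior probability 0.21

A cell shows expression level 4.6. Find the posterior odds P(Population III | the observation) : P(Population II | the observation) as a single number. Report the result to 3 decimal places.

25.711

Since P(k|x) ∝ π_k f_k(x), the posterior odds are π_i f_i(x) / (π_j f_j(x)).
Component likelihoods at x = 4.6:
  L_I = (1/(0.5·√(2π)))·exp(−(4.6−-0.5)²/(2·0.5²)) = 0.797885·exp(-52.02000) = 2.04146e-23
  L_II = (1/(1.2·√(2π)))·exp(−(4.6−2.1)²/(2·1.2²)) = 0.332452·exp(-2.17014) = 0.0379533
  L_III = (1/(0.8·√(2π)))·exp(−(4.6−4.2)²/(2·0.8²)) = 0.498678·exp(-0.12500) = 0.440082
  L_IV = (1/(0.4·√(2π)))·exp(−(4.6−6.6)²/(2·0.4²)) = 0.997356·exp(-12.50000) = 3.7168e-06
0.224442 / 0.00872926 ≈ 25.711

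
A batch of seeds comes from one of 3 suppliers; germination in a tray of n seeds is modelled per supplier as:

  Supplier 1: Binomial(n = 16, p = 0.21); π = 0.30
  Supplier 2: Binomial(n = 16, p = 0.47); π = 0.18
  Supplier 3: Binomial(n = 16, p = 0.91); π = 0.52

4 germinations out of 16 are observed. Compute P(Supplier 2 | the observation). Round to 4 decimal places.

Posterior ∝ prior × likelihood, so P(k | x) ∝ π_k f_k(x); normalise over all components.
Component likelihoods at x = 4 germinations out of 16:
  p_1 = C(16,4)·0.21^4·0.79^12 = 1820·0.00194481·0.0590915 = 0.209158
  p_2 = C(16,4)·0.47^4·0.53^12 = 1820·0.0487968·0.000491259 = 0.0436288
  p_3 = C(16,4)·0.91^4·0.09^12 = 1820·0.68575·2.8243e-13 = 3.5249e-10
Prior × likelihood for each component:
  π_1·p_1 = 0.30 × 0.209158 = 0.0627473
  π_2·p_2 = 0.18 × 0.0436288 = 0.00785318
  π_3·p_3 = 0.52 × 3.5249e-10 = 1.83295e-10
Evidence: 0.0627473 + 0.00785318 + 1.83295e-10 = 0.0706005
So the posterior for Supplier 2 is 0.00785318 / 0.0706005 ≈ 0.1112.

0.1112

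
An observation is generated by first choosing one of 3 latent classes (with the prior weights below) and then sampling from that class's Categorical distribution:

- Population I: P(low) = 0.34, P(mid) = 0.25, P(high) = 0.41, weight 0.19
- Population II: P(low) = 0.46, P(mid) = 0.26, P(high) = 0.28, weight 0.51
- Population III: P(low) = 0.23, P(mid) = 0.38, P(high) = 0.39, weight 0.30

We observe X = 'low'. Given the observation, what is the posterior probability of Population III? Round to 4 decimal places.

0.1874

Posterior ∝ prior × likelihood, so P(k | x) ∝ π_k f_k(x); normalise over all components.
Evaluate each component's likelihood at the observed value:
  L_I = 0.34
  L_II = 0.46
  L_III = 0.23
Multiply by the mixture weights:
  π_I·L_I = 0.19 × 0.34 = 0.0646
  π_II·L_II = 0.51 × 0.46 = 0.2346
  π_III·L_III = 0.30 × 0.23 = 0.069
Sum: 0.0646 + 0.2346 + 0.069 = 0.3682
P(Population III | 'low') = 0.069 / 0.3682 ≈ 0.1874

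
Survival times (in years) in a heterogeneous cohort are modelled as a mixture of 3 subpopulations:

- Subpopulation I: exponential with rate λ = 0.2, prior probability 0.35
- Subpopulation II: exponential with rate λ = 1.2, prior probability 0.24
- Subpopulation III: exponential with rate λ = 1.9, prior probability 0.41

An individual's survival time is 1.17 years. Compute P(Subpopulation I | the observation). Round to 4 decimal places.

0.2632

By Bayes' theorem, P(k | x) = π_k f_k(x) / Σ_j π_j f_j(x).
Evaluate each component's likelihood at the observed value:
  p_I = 0.2·e^(−0.2·1.17) = 0.2·e^(−0.2340) = 0.158272
  p_II = 1.2·e^(−1.2·1.17) = 1.2·e^(−1.4040) = 0.294735
  p_III = 1.9·e^(−1.9·1.17) = 1.9·e^(−2.2230) = 0.205739
Weight by the priors:
  π_I·p_I = 0.35 × 0.158272 = 0.0553953
  π_II·p_II = 0.24 × 0.294735 = 0.0707364
  π_III·p_III = 0.41 × 0.205739 = 0.0843531
Sum: 0.0553953 + 0.0707364 + 0.0843531 = 0.210485
P(Subpopulation I | 1.17 years) ≈ 0.2632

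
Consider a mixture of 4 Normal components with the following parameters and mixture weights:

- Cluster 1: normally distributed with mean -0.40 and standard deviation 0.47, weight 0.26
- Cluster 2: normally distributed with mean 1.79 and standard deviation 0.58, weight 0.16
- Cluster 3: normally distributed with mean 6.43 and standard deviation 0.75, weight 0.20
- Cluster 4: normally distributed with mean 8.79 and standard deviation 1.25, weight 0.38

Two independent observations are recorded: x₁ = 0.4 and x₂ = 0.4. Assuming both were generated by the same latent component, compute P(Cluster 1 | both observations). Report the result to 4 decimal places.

Posterior ∝ prior × likelihood, so P(k | x) ∝ π_k f_k(x); normalise over all components.
Since both observations come from the same component, the likelihood for component k is f_k(x₁)·f_k(x₂).
  f_1 = [(1/(0.47·√(2π)))·exp(−(0.4−-0.40)²/(2·0.47²)) = 0.848813·exp(-1.44862) = 0.199381] × [0.199381] = 0.039753
  f_2 = [(1/(0.58·√(2π)))·exp(−(0.4−1.79)²/(2·0.58²)) = 0.687832·exp(-2.87173) = 0.0389319] × [0.0389319] = 0.00151569
  f_3 = [(1/(0.75·√(2π)))·exp(−(0.4−6.43)²/(2·0.75²)) = 0.531923·exp(-32.32080) = 4.88769e-15] × [4.88769e-15] = 2.38895e-29
  f_4 = [(1/(1.25·√(2π)))·exp(−(0.4−8.79)²/(2·1.25²)) = 0.319154·exp(-22.52547) = 5.26395e-11] × [5.26395e-11] = 2.77092e-21
Prior × likelihood for each component:
  π_1·f_1 = 0.26 × 0.039753 = 0.0103358
  π_2·f_2 = 0.16 × 0.00151569 = 0.000242511
  π_3·f_3 = 0.20 × 2.38895e-29 = 4.7779e-30
  π_4·f_4 = 0.38 × 2.77092e-21 = 1.05295e-21
Marginal: 0.0103358 + 0.000242511 + 4.7779e-30 + 1.05295e-21 = 0.0105783
So the posterior for Cluster 1 is 0.0103358 / 0.0105783 ≈ 0.9771.

0.9771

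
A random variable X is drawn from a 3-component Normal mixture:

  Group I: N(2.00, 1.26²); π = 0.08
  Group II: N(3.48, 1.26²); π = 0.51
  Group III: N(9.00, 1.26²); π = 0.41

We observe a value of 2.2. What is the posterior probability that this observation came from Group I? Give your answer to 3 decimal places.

The responsibility of component k is π_k f_k(x) divided by Σ_j π_j f_j(x).
Component likelihoods at x = 2.2:
  f_I = (1/(1.26·√(2π)))·exp(−(2.2−2.00)²/(2·1.26²)) = 0.316621·exp(-0.01260) = 0.312657
  f_II = (1/(1.26·√(2π)))·exp(−(2.2−3.48)²/(2·1.26²)) = 0.316621·exp(-0.51600) = 0.188992
  f_III = (1/(1.26·√(2π)))·exp(−(2.2−9.00)²/(2·1.26²)) = 0.316621·exp(-14.56286) = 1.49958e-07
Multiply by the mixture weights:
  π_I·f_I = 0.08 × 0.312657 = 0.0250126
  π_II·f_II = 0.51 × 0.188992 = 0.096386
  π_III·f_III = 0.41 × 1.49958e-07 = 6.14827e-08
Normaliser: 0.0250126 + 0.096386 + 6.14827e-08 = 0.121399
Responsibility of Group I: 0.0250126 / 0.121399 ≈ 0.206

0.206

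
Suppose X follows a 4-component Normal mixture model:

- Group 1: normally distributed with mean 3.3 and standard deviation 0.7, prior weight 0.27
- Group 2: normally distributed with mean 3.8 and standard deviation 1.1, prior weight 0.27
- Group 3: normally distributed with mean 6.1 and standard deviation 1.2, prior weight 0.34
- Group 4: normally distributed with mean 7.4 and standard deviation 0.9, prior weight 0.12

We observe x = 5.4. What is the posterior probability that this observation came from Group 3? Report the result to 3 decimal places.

Apply Bayes' rule: the posterior for each component is proportional to its prior times its likelihood at x.
Evaluate each component's likelihood at the observed value:
  L_1 = (1/(0.7·√(2π)))·exp(−(5.4−3.3)²/(2·0.7²)) = 0.569918·exp(-4.50000) = 0.00633121
  L_2 = (1/(1.1·√(2π)))·exp(−(5.4−3.8)²/(2·1.1²)) = 0.362675·exp(-1.05785) = 0.125921
  L_3 = (1/(1.2·√(2π)))·exp(−(5.4−6.1)²/(2·1.2²)) = 0.332452·exp(-0.17014) = 0.280439
  L_4 = (1/(0.9·√(2π)))·exp(−(5.4−7.4)²/(2·0.9²)) = 0.443269·exp(-2.46914) = 0.0375263
Prior × likelihood for each component:
  P(Z=1)·L_1 = 0.27 × 0.00633121 = 0.00170943
  P(Z=2)·L_2 = 0.27 × 0.125921 = 0.0339987
  P(Z=3)·L_3 = 0.34 × 0.280439 = 0.0953493
  P(Z=4)·L_4 = 0.12 × 0.0375263 = 0.00450315
Marginal: 0.00170943 + 0.0339987 + 0.0953493 + 0.00450315 = 0.135561
P(Group 3 | x) = 0.0953493 / 0.135561 ≈ 0.703

0.703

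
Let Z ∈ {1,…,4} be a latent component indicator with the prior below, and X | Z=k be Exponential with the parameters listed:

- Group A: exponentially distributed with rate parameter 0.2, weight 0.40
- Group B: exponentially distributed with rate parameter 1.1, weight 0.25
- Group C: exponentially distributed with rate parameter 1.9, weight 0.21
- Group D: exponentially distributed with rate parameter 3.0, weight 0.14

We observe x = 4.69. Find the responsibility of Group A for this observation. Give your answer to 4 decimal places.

By Bayes' theorem, P(k | x) = w_k f_k(x) / Σ_j w_j f_j(x).
Exponential densities:
  f_A = 0.078282
  f_B = 0.00632219
  f_C = 0.000256304
  f_D = 2.32594e-06
Weight by the priors:
  w_A·f_A = 0.40 × 0.078282 = 0.0313128
  w_B·f_B = 0.25 × 0.00632219 = 0.00158055
  w_C·f_C = 0.21 × 0.000256304 = 5.38239e-05
  w_D·f_D = 0.14 × 2.32594e-06 = 3.25631e-07
Normaliser: 0.0313128 + 0.00158055 + 5.38239e-05 + 3.25631e-07 = 0.0329475
So the posterior for Group A is 0.0313128 / 0.0329475 ≈ 0.9504.

0.9504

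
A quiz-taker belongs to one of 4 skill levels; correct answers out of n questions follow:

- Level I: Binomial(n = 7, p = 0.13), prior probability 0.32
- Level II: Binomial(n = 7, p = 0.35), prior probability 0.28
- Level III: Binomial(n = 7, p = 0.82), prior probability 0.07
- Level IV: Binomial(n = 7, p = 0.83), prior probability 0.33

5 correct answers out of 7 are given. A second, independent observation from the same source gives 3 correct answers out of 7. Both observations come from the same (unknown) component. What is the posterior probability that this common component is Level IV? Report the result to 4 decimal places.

P(component k | x) = P(Z=k)·f_k(x) / marginal(x), where marginal(x) = Σ_j P(Z=j)·f_j(x).
Since both observations come from the same component, the likelihood for component k is f_k(x₁)·f_k(x₂).
  p_I = [0.000590167] × [0.044053] = 2.59986e-05
  p_II = [0.0466] × [0.267871] = 0.0124828
  p_III = [0.252251] × [0.0202581] = 0.00511014
  p_IV = [0.23906] × [0.0167147] = 0.00399582
Unnormalised posteriors:
  P(Z=I)·p_I = 0.32 × 2.59986e-05 = 8.31955e-06
  P(Z=II)·p_II = 0.28 × 0.0124828 = 0.00349518
  P(Z=III)·p_III = 0.07 × 0.00511014 = 0.00035771
  P(Z=IV)·p_IV = 0.33 × 0.00399582 = 0.00131862
Evidence: 8.31955e-06 + 0.00349518 + 0.00035771 + 0.00131862 = 0.00517983
So the posterior for Level IV is 0.00131862 / 0.00517983 ≈ 0.2546.

0.2546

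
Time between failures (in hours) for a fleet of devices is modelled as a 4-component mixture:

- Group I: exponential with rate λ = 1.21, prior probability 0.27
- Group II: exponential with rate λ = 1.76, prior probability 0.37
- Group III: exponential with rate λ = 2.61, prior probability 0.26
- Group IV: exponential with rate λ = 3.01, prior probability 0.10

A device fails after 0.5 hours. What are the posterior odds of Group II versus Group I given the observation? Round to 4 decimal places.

1.5140

The posterior odds equal the prior odds times the likelihood ratio: (P(Z=i)/P(Z=j))·(f_i(x)/f_j(x)).
Exponential densities:
  f_I = 1.21·e^(−1.21·0.5) = 1.21·e^(−0.6050) = 0.66075
  f_II = 1.76·e^(−1.76·0.5) = 1.76·e^(−0.8800) = 0.730018
  f_III = 2.61·e^(−2.61·0.5) = 2.61·e^(−1.3050) = 0.70776
  f_IV = 3.01·e^(−3.01·0.5) = 3.01·e^(−1.5050) = 0.668272
Posterior odds = (P(Z=II)·f_II) / (P(Z=I)·f_I) = (0.37·0.730018) / (0.27·0.66075) = 0.270107 / 0.178403 ≈ 1.5140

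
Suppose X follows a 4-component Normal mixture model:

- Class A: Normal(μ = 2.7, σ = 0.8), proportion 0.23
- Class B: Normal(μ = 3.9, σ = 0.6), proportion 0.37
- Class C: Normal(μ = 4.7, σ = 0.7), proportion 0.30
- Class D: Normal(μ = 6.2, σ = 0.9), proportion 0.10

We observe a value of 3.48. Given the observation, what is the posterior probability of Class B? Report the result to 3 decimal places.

Apply Bayes' rule: the posterior for each component is proportional to its prior times its likelihood at x.
Evaluate each component's likelihood at the observed value:
  f_A = (1/(0.8·√(2π)))·exp(−(3.48−2.7)²/(2·0.8²)) = 0.498678·exp(-0.47531) = 0.310023
  f_B = (1/(0.6·√(2π)))·exp(−(3.48−3.9)²/(2·0.6²)) = 0.664904·exp(-0.24500) = 0.520423
  f_C = (1/(0.7·√(2π)))·exp(−(3.48−4.7)²/(2·0.7²)) = 0.569918·exp(-1.51878) = 0.1248
  f_D = (1/(0.9·√(2π)))·exp(−(3.48−6.2)²/(2·0.9²)) = 0.443269·exp(-4.56691) = 0.00460556
Unnormalised posteriors:
  P(Z=A)·f_A = 0.23 × 0.310023 = 0.0713054
  P(Z=B)·f_B = 0.37 × 0.520423 = 0.192557
  P(Z=C)·f_C = 0.30 × 0.1248 = 0.0374401
  P(Z=D)·f_D = 0.10 × 0.00460556 = 0.000460556
Normaliser: 0.0713054 + 0.192557 + 0.0374401 + 0.000460556 = 0.301763
So the posterior for Class B is 0.192557 / 0.301763 ≈ 0.638.

0.638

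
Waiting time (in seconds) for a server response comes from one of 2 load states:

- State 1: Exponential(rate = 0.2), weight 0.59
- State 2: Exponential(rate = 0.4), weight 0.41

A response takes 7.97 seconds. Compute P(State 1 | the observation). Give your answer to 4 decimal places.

Posterior ∝ prior × likelihood, so P(k | x) ∝ π_k f_k(x); normalise over all components.
Component likelihoods at x = 7.97 seconds:
  L_1 = 0.0406223
  L_2 = 0.0165017
Multiply by the mixture weights:
  π_1·L_1 = 0.59 × 0.0406223 = 0.0239672
  π_2·L_2 = 0.41 × 0.0165017 = 0.0067657
Normaliser: 0.0239672 + 0.0067657 = 0.0307329
So the posterior for State 1 is 0.0239672 / 0.0307329 ≈ 0.7799.

0.7799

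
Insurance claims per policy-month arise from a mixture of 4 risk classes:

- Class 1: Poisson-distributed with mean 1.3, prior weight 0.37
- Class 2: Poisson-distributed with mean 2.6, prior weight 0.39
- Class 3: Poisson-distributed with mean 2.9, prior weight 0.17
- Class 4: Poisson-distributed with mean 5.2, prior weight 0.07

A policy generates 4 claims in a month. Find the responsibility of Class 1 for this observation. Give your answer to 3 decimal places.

The responsibility of component k is w_k f_k(x) divided by Σ_j w_j f_j(x).
Component likelihoods at x = 4 claims:
  L_1 = e^(−1.3)·1.3^4/4! = 0.0324324
  L_2 = e^(−2.6)·2.6^4/4! = 0.141422
  L_3 = e^(−2.9)·2.9^4/4! = 0.162154
  L_4 = e^(−5.2)·5.2^4/4! = 0.168063
Prior × likelihood for each component:
  w_1·L_1 = 0.37 × 0.0324324 = 0.012
  w_2·L_2 = 0.39 × 0.141422 = 0.0551545
  w_3·L_3 = 0.17 × 0.162154 = 0.0275661
  w_4·L_4 = 0.07 × 0.168063 = 0.0117644
Sum: 0.012 + 0.0551545 + 0.0275661 + 0.0117644 = 0.106485
Responsibility of Class 1: 0.012 / 0.106485 ≈ 0.113

0.113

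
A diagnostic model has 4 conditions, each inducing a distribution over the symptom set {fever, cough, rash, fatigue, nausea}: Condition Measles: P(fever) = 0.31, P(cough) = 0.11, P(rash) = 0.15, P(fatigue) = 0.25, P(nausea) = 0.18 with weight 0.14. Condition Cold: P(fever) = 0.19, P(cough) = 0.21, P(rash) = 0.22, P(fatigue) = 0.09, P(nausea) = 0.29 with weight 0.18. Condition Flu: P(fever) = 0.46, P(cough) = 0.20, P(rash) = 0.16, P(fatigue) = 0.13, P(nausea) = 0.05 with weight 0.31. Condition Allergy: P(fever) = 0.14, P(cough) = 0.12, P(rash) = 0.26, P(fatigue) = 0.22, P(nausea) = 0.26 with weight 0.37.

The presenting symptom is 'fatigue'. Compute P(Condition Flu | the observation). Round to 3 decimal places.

0.233

Apply Bayes' rule: the posterior for each component is proportional to its prior times its likelihood at x.
Evaluate each component's likelihood at the observed value:
  p_Measles = P(fatigue | comp) = 0.25
  p_Cold = P(fatigue | comp) = 0.09
  p_Flu = P(fatigue | comp) = 0.13
  p_Allergy = P(fatigue | comp) = 0.22
Unnormalised posteriors:
  π_Measles·p_Measles = 0.14 × 0.25 = 0.035
  π_Cold·p_Cold = 0.18 × 0.09 = 0.0162
  π_Flu·p_Flu = 0.31 × 0.13 = 0.0403
  π_Allergy·p_Allergy = 0.37 × 0.22 = 0.0814
Evidence: 0.035 + 0.0162 + 0.0403 + 0.0814 = 0.1729
P(Condition Flu | data) ≈ 0.233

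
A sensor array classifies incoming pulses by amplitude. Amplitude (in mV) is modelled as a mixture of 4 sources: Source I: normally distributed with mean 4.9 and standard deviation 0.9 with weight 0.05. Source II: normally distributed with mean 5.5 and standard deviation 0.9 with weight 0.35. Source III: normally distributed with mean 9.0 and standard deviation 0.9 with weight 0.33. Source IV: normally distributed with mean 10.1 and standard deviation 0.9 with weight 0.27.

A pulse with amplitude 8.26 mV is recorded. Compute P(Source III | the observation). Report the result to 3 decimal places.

Apply Bayes' rule: the posterior for each component is proportional to its prior times its likelihood at x.
Evaluate each component's likelihood at the observed value:
  f_I = (1/(0.9·√(2π)))·exp(−(8.26−4.9)²/(2·0.9²)) = 0.443269·exp(-6.96889) = 0.000416982
  f_II = (1/(0.9·√(2π)))·exp(−(8.26−5.5)²/(2·0.9²)) = 0.443269·exp(-4.70222) = 0.00402271
  f_III = (1/(0.9·√(2π)))·exp(−(8.26−9.0)²/(2·0.9²)) = 0.443269·exp(-0.33802) = 0.31613
  f_IV = (1/(0.9·√(2π)))·exp(−(8.26−10.1)²/(2·0.9²)) = 0.443269·exp(-2.08988) = 0.0548335
Weight by the priors:
  w_I·f_I = 0.05 × 0.000416982 = 2.08491e-05
  w_II·f_II = 0.35 × 0.00402271 = 0.00140795
  w_III·f_III = 0.33 × 0.31613 = 0.104323
  w_IV·f_IV = 0.27 × 0.0548335 = 0.014805
Evidence: 2.08491e-05 + 0.00140795 + 0.104323 + 0.014805 = 0.120557
Responsibility of Source III: 0.104323 / 0.120557 ≈ 0.865

0.865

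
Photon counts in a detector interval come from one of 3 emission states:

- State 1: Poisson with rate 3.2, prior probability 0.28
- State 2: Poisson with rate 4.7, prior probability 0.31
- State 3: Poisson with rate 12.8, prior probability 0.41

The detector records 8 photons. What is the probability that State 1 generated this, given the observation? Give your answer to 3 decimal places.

Posterior ∝ prior × likelihood, so P(k | x) ∝ P(Z=k) f_k(x); normalise over all components.
Evaluate each component's likelihood at the observed value:
  L_1 = 0.0111157
  L_2 = 0.0537129
  L_3 = 0.0493389
Unnormalised posteriors:
  P(Z=1)·L_1 = 0.28 × 0.0111157 = 0.0031124
  P(Z=2)·L_2 = 0.31 × 0.0537129 = 0.016651
  P(Z=3)·L_3 = 0.41 × 0.0493389 = 0.020229
Evidence: 0.0031124 + 0.016651 + 0.020229 = 0.0399924
P(State 1 | 8 photons) = 0.0031124 / 0.0399924 ≈ 0.078

0.078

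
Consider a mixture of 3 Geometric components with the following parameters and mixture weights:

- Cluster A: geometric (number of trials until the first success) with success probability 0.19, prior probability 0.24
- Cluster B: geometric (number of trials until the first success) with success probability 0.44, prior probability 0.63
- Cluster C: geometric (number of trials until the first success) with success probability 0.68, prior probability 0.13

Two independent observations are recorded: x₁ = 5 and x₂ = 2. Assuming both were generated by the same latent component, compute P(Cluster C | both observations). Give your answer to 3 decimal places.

0.020

Apply Bayes' rule: the posterior for each component is proportional to its prior times its likelihood at x.
Since both observations come from the same component, the likelihood for component k is f_k(x₁)·f_k(x₂).
  L_A = [0.19·(1−0.19)^4 = 0.19·0.430467 = 0.0817888] × [0.1539] = 0.0125873
  L_B = [0.44·(1−0.44)^4 = 0.44·0.098345 = 0.0432718] × [0.2464] = 0.0106622
  L_C = [0.68·(1−0.68)^4 = 0.68·0.0104858 = 0.00713032] × [0.2176] = 0.00155156
Unnormalised posteriors:
  π_A·L_A = 0.24 × 0.0125873 = 0.00302095
  π_B·L_B = 0.63 × 0.0106622 = 0.00671717
  π_C·L_C = 0.13 × 0.00155156 = 0.000201702
Sum: 0.00302095 + 0.00671717 + 0.000201702 = 0.00993982
Responsibility of Cluster C: 0.000201702 / 0.00993982 ≈ 0.020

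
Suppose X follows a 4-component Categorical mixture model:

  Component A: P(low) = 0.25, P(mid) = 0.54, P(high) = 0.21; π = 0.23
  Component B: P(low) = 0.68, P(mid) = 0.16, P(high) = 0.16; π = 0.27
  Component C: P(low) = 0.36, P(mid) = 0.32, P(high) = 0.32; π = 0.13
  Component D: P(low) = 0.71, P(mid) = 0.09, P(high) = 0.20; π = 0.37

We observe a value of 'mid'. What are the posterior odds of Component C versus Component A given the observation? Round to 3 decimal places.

0.335

Since P(k|x) ∝ π_k f_k(x), the posterior odds are π_i f_i(x) / (π_j f_j(x)).
Categorical probabilities:
  p_A = P(mid | comp) = 0.54
  p_B = P(mid | comp) = 0.16
  p_C = P(mid | comp) = 0.32
  p_D = P(mid | comp) = 0.09
0.0416 / 0.1242 ≈ 0.335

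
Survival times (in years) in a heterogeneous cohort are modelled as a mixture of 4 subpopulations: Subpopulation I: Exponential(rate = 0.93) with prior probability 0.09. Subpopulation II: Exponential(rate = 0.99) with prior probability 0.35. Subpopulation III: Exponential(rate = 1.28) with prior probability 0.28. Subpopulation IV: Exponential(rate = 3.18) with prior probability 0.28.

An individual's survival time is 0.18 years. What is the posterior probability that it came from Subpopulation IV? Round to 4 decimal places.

0.4377

Posterior ∝ prior × likelihood, so P(k | x) ∝ π_k f_k(x); normalise over all components.
Evaluate each component's likelihood at the observed value:
  L_I = 0.93·e^(−0.93·0.18) = 0.93·e^(−0.1674) = 0.786651
  L_II = 0.99·e^(−0.99·0.18) = 0.99·e^(−0.1782) = 0.828407
  L_III = 1.28·e^(−1.28·0.18) = 1.28·e^(−0.2304) = 1.0166
  L_IV = 3.18·e^(−3.18·0.18) = 3.18·e^(−0.5724) = 1.79406
Prior × likelihood for each component:
  π_I·L_I = 0.09 × 0.786651 = 0.0707986
  π_II·L_II = 0.35 × 0.828407 = 0.289943
  π_III·L_III = 0.28 × 1.0166 = 0.284647
  π_IV·L_IV = 0.28 × 1.79406 = 0.502337
Denominator: 0.0707986 + 0.289943 + 0.284647 + 0.502337 = 1.14772
So the posterior for Subpopulation IV is 0.502337 / 1.14772 ≈ 0.4377.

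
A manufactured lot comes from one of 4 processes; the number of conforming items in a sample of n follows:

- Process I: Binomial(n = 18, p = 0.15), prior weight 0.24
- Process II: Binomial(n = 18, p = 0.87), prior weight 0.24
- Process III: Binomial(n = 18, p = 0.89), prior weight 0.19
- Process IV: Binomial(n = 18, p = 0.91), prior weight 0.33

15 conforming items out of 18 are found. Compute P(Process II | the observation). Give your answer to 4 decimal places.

By Bayes' theorem, P(k | x) = π_k f_k(x) / Σ_j π_j f_j(x).
Evaluate each component's likelihood at the observed value:
  L_I = C(18,15)·0.15^15·0.85^3 = 816·4.37894e-13·0.614125 = 2.1944e-10
  L_II = C(18,15)·0.87^15·0.13^3 = 816·0.123819·0.002197 = 0.221978
  L_III = C(18,15)·0.89^15·0.11^3 = 816·0.174121·0.001331 = 0.189112
  L_IV = C(18,15)·0.91^15·0.09^3 = 816·0.243008·0.000729 = 0.144557
Prior × likelihood for each component:
  π_I·L_I = 0.24 × 2.1944e-10 = 5.26656e-11
  π_II·L_II = 0.24 × 0.221978 = 0.0532746
  π_III·L_III = 0.19 × 0.189112 = 0.0359312
  π_IV·L_IV = 0.33 × 0.144557 = 0.0477037
Sum: 5.26656e-11 + 0.0532746 + 0.0359312 + 0.0477037 = 0.13691
P(Process II | 15 conforming items out of 18) = 0.0532746 / 0.13691 ≈ 0.3891

0.3891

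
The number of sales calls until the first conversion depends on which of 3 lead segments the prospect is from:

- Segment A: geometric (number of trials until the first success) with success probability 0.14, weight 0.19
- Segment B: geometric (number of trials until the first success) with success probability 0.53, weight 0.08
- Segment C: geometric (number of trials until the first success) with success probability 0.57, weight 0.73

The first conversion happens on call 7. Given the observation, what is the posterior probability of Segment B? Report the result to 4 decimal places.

The responsibility of component k is w_k f_k(x) divided by Σ_j w_j f_j(x).
Geometric probabilities:
  L_A = 0.14·(1−0.14)^6 = 0.14·0.404567 = 0.0566394
  L_B = 0.53·(1−0.53)^6 = 0.53·0.0107792 = 0.00571298
  L_C = 0.57·(1−0.57)^6 = 0.57·0.00632136 = 0.00360318
Weight by the priors:
  w_A·L_A = 0.19 × 0.0566394 = 0.0107615
  w_B·L_B = 0.08 × 0.00571298 = 0.000457039
  w_C·L_C = 0.73 × 0.00360318 = 0.00263032
Normaliser: 0.0107615 + 0.000457039 + 0.00263032 = 0.0138488
P(Segment B | x) ≈ 0.0330

0.0330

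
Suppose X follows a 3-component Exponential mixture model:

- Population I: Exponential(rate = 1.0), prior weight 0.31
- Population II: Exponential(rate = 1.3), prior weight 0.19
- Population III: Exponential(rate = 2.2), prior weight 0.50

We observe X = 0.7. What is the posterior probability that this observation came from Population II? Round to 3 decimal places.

Posterior ∝ prior × likelihood, so P(k | x) ∝ P(Z=k) f_k(x); normalise over all components.
Evaluate each component's likelihood at the observed value:
  p_I = 1.0·e^(−1.0·0.7) = 1.0·e^(−0.7000) = 0.496585
  p_II = 1.3·e^(−1.3·0.7) = 1.3·e^(−0.9100) = 0.523281
  p_III = 2.2·e^(−2.2·0.7) = 2.2·e^(−1.5400) = 0.471638
Prior × likelihood for each component:
  P(Z=I)·p_I = 0.31 × 0.496585 = 0.153941
  P(Z=II)·p_II = 0.19 × 0.523281 = 0.0994235
  P(Z=III)·p_III = 0.50 × 0.471638 = 0.235819
Marginal: 0.153941 + 0.0994235 + 0.235819 = 0.489184
Responsibility of Population II: 0.0994235 / 0.489184 ≈ 0.203

0.203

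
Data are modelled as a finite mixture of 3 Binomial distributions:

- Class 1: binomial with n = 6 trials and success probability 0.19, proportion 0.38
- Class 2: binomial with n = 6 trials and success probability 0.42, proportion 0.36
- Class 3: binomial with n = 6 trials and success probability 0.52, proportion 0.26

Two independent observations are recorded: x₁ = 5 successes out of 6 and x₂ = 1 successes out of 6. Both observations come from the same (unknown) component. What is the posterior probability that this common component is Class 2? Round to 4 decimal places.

0.5255

Apply Bayes' rule: the posterior for each component is proportional to its prior times its likelihood at x.
Since both observations come from the same component, the likelihood for component k is f_k(x₁)·f_k(x₂).
  p_1 = [0.00120338] × [0.397493] = 0.000478337
  p_2 = [0.0454805] × [0.165402] = 0.00752257
  p_3 = [0.109499] × [0.0794988] = 0.00870502
Prior × likelihood for each component:
  π_1·p_1 = 0.38 × 0.000478337 = 0.000181768
  π_2·p_2 = 0.36 × 0.00752257 = 0.00270812
  π_3·p_3 = 0.26 × 0.00870502 = 0.00226331
Denominator: 0.000181768 + 0.00270812 + 0.00226331 = 0.0051532
P(Class 2 | x) = 0.00270812 / 0.0051532 ≈ 0.5255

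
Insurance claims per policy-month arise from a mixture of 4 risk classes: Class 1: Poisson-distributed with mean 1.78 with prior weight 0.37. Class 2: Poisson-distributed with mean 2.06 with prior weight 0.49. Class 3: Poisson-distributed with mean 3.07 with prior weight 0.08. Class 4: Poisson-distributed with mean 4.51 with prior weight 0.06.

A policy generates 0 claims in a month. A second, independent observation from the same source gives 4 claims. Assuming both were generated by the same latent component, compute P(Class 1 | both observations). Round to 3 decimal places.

By Bayes' theorem, P(k | x) = π_k f_k(x) / Σ_j π_j f_j(x).
Since both observations come from the same component, the likelihood for component k is f_k(x₁)·f_k(x₂).
  p_1 = [0.168638] × [0.0705382] = 0.0118954
  p_2 = [0.127454] × [0.0956337] = 0.0121889
  p_3 = [0.0464212] × [0.171814] = 0.0079758
  p_4 = [0.0109985] × [0.189595] = 0.00208525
Prior × likelihood for each component:
  π_1·p_1 = 0.37 × 0.0118954 = 0.00440131
  π_2·p_2 = 0.49 × 0.0121889 = 0.00597256
  π_3·p_3 = 0.08 × 0.0079758 = 0.000638064
  π_4·p_4 = 0.06 × 0.00208525 = 0.000125115
Marginal: 0.00440131 + 0.00597256 + 0.000638064 + 0.000125115 = 0.011137
So the posterior for Class 1 is 0.00440131 / 0.011137 ≈ 0.395.

0.395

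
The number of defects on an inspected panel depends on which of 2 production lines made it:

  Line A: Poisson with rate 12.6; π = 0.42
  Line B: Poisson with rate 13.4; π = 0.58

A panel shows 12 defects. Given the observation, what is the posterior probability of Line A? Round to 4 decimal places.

By Bayes' theorem, P(k | x) = π_k f_k(x) / Σ_j π_j f_j(x).
Component likelihoods at x = 12 defects:
  f_A = 0.11272
  f_B = 0.106017
Weight by the priors:
  π_A·f_A = 0.42 × 0.11272 = 0.0473422
  π_B·f_B = 0.58 × 0.106017 = 0.0614897
Denominator: 0.0473422 + 0.0614897 = 0.108832
P(Line A | x) ≈ 0.4350

0.4350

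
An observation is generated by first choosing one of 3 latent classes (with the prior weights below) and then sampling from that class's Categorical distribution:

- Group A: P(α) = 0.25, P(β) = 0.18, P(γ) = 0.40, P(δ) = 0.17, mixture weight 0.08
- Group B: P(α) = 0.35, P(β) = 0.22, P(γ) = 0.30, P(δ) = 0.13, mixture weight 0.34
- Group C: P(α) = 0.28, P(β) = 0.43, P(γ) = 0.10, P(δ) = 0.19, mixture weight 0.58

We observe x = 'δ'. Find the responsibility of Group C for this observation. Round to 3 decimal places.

0.656

Posterior ∝ prior × likelihood, so P(k | x) ∝ w_k f_k(x); normalise over all components.
Evaluate each component's likelihood at the observed value:
  p_A = 0.17
  p_B = 0.13
  p_C = 0.19
Prior × likelihood for each component:
  w_A·p_A = 0.08 × 0.17 = 0.0136
  w_B·p_B = 0.34 × 0.13 = 0.0442
  w_C·p_C = 0.58 × 0.19 = 0.1102
Denominator: 0.0136 + 0.0442 + 0.1102 = 0.168
So the posterior for Group C is 0.1102 / 0.168 ≈ 0.656.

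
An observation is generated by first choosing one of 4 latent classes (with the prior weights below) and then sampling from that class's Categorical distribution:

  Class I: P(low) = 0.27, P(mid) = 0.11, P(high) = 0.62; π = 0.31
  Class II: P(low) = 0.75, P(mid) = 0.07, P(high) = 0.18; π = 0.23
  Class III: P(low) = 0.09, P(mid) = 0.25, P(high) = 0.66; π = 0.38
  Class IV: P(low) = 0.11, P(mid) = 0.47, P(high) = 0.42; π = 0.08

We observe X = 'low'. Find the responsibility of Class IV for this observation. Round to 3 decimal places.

The responsibility of component k is π_k f_k(x) divided by Σ_j π_j f_j(x).
Categorical probabilities:
  f_I = P(low | comp) = 0.27
  f_II = P(low | comp) = 0.75
  f_III = P(low | comp) = 0.09
  f_IV = P(low | comp) = 0.11
Prior × likelihood for each component:
  π_I·f_I = 0.31 × 0.27 = 0.0837
  π_II·f_II = 0.23 × 0.75 = 0.1725
  π_III·f_III = 0.38 × 0.09 = 0.0342
  π_IV·f_IV = 0.08 × 0.11 = 0.0088
Evidence: 0.0837 + 0.1725 + 0.0342 + 0.0088 = 0.2992
P(Class IV | 'low') ≈ 0.029

0.029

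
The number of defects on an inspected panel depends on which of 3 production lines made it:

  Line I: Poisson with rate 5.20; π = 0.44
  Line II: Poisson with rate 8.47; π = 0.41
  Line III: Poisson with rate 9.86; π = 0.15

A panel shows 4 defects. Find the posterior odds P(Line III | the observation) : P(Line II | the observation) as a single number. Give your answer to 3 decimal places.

Since P(k|x) ∝ P(Z=k) f_k(x), the posterior odds are P(Z=i) f_i(x) / (P(Z=j) f_j(x)).
Poisson probabilities:
  L_I = 0.168063
  L_II = 0.0449623
  L_III = 0.0205661
Odds = (0.15/0.41) × (0.0205661/0.0449623) = 0.365854 × 0.457409 ≈ 0.167

0.167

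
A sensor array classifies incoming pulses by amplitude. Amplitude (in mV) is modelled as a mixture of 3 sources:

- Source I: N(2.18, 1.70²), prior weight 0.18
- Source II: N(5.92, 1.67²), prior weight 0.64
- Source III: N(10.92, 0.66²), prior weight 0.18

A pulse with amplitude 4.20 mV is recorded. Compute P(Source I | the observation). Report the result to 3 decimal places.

By Bayes' theorem, P(k | x) = P(Z=k) f_k(x) / Σ_j P(Z=j) f_j(x).
Evaluate each component's likelihood at the observed value:
  L_I = (1/(1.70·√(2π)))·exp(−(4.20−2.18)²/(2·1.70²)) = 0.234672·exp(-0.70595) = 0.115843
  L_II = (1/(1.67·√(2π)))·exp(−(4.20−5.92)²/(2·1.67²)) = 0.238888·exp(-0.53039) = 0.140556
  L_III = (1/(0.66·√(2π)))·exp(−(4.20−10.92)²/(2·0.66²)) = 0.604458·exp(-51.83471) = 1.86139e-23
Multiply by the mixture weights:
  P(Z=I)·L_I = 0.18 × 0.115843 = 0.0208518
  P(Z=II)·L_II = 0.64 × 0.140556 = 0.0899557
  P(Z=III)·L_III = 0.18 × 1.86139e-23 = 3.3505e-24
Denominator: 0.0208518 + 0.0899557 + 3.3505e-24 = 0.110807
So the posterior for Source I is 0.0208518 / 0.110807 ≈ 0.188.

0.188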